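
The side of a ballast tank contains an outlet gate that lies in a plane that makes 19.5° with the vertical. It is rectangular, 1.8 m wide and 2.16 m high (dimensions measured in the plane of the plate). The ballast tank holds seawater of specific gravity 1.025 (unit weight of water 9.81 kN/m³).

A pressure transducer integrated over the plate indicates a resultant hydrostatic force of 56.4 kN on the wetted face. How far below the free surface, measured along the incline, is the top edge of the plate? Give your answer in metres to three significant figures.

γ = 1.025 × 9.81 = 10.05525 kN/m³.
A = 1.8 × 2.16 = 3.888 m².
From F = γ·h_c·A, the centroid depth is h_c = 56.4/(10.05525 × 3.888) = 1.44265 m.
The plate makes 19.5° with the vertical, i.e. θ = 90° − 19.5° = 70.5° to the horizontal. Measuring y along the incline from the free-surface line, vertical depth h = y·sinθ with sinθ = 0.942641.
Along the incline, y_c = h_c/sinθ = 1.44265/0.942641 = 1.53043 m.
The centroid lies 2.16/2 = 1.08 m below the top edge, so the top edge sits at y_top = 1.53043 − 1.08 = 0.45043 m along the incline.

y_top ≈ 0.450 m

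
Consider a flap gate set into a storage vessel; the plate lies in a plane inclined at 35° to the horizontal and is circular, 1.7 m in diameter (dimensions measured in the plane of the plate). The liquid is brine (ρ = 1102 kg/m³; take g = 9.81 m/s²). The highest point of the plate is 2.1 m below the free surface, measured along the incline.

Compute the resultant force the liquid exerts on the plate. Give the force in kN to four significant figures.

F ≈ 41.52 kN

γ = ρg = 1102 × 9.81 / 1000 = 10.81062 kN/m³.
Let θ = 35° be the plate's angle to the horizontal; measure y along the incline from where the plane meets the free surface. Vertical depth h = y·sinθ with sinθ = 0.573576.
The centroid is at the centre, 0.85 m below the top of the plate, so y_c = 2.1 + 0.85 = 2.95 m and h_c = 2.95 × 0.573576 = 1.69205 m.
A = π(0.85)² = 2.2698 m².
Resultant F = γ·h_c·A = 10.81062 × 1.69205 × 2.2698 = 41.5194 kN.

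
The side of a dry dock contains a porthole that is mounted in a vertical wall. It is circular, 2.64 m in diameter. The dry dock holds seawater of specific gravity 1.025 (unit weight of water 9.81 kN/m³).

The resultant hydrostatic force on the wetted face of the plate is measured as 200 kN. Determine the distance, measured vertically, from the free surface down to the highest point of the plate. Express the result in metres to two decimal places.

d_top ≈ 2.31 m

γ = 1.025 × 9.81 = 10.05525 kN/m³.
A = π(1.32)² = 5.47391 m².
From F = γ·h_c·A, the centroid depth is h_c = 200/(10.05525 × 5.47391) = 3.63362 m.
The centroid is at the centre, 1.32 m below the top of the plate, so the highest point sits at h_top = 3.63362 − 1.32 = 2.31362 m below the surface.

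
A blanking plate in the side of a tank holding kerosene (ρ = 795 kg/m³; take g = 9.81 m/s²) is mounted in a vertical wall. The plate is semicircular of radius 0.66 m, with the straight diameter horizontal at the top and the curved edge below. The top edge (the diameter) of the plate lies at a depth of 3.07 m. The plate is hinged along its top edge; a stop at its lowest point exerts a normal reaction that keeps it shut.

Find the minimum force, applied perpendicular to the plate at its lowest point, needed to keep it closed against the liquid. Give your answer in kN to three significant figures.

P ≈ 7.83 kN

γ = ρg = 795 × 9.81 / 1000 = 7.79895 kN/m³.
The centroid of a semicircle lies 4r/(3π) = 0.280113 m from the diameter, here below the top edge, so the centroid depth is h_c = 3.07 + 0.280113 = 3.35011 m.
A = πr²/2 = π × 0.66²/2 = 0.684239 m².
Resultant F = γ·h_c·A = 7.79895 × 3.35011 × 0.684239 = 17.8773 kN.
I_c = (π/8 − 8/(9π))·r⁴ = 0.109757 × 0.66⁴ = 0.0208261 m⁴.
Centre of pressure: y_p = y_c + I_c/(y_c·A) = 3.35011 + 0.0208261/(3.35011 × 0.684239) = 3.35011 + 0.00908534 = 3.3592 m along the plane.
The resultant acts 0.280113 + 0.00908534 = 0.289198 m (along the plate) below the hinge at the top edge, so the moment about the hinge is M = F × 0.289198 = 17.8773 × 0.289198 = 5.17008 kN·m.
A normal force at the bottom, 0.66 m from the hinge, must supply this moment: P = 5.17008/0.66 = 7.83345 kN.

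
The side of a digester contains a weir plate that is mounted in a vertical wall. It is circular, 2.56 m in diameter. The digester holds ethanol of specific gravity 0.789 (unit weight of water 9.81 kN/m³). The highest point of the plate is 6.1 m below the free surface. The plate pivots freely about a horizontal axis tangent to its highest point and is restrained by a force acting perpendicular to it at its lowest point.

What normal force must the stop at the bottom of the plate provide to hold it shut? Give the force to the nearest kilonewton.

γ = 0.789 × 9.81 = 7.74009 kN/m³.
The centroid is at the centre, 1.28 m below the top of the plate, so the centroid depth is h_c = 6.1 + 1.28 = 7.38 m.
A = π(1.28)² = 5.14719 m².
Resultant F = γ·h_c·A = 7.74009 × 7.38 × 5.14719 = 294.017 kN.
I_c = πr⁴/4 = π × 1.28⁴/4 = 2.10829 m⁴.
Centre of pressure: y_p = y_c + I_c/(y_c·A) = 7.38 + 2.10829/(7.38 × 5.14719) = 7.38 + 0.0555014 = 7.4355 m along the plane.
The resultant acts 1.28 + 0.0555014 = 1.3355 m (along the plate) below the hinge at the top edge, so the moment about the hinge is M = F × 1.3355 = 294.017 × 1.3355 = 392.66 kN·m.
A normal force at the bottom, 2.56 m from the hinge, must supply this moment: P = 392.66/2.56 = 153.383 kN.

P ≈ 153 kN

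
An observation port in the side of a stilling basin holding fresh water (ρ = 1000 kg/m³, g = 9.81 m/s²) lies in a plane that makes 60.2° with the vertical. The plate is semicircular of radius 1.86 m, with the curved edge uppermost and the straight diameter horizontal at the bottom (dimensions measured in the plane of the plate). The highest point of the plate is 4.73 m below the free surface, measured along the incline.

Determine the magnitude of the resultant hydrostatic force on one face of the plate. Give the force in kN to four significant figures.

γ = ρg = 1000 × 9.81 = 9810 N/m³ = 9.81 kN/m³.
The plate makes 60.2° with the vertical, i.e. θ = 90° − 60.2° = 29.8° to the horizontal. Measuring y along the incline from the free-surface line, vertical depth h = y·sinθ with sinθ = 0.496974.
The centroid lies 4r/(3π) = 0.789409 m above the diameter, so r − 4r/(3π) = 1.86 − 0.789409 = 1.07059 m below the topmost point, so y_c = 4.73 + 1.07059 = 5.80059 m and h_c = 5.80059 × 0.496974 = 2.88274 m.
A = πr²/2 = π × 1.86²/2 = 5.43433 m².
Resultant F = γ·h_c·A = 9.81 × 2.88274 × 5.43433 = 153.681 kN.

F ≈ 153.7 kN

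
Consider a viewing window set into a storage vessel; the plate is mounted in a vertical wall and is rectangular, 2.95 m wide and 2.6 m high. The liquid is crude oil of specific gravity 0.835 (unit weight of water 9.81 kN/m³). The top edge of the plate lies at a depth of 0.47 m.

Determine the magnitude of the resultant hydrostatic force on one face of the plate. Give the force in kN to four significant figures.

γ = 0.835 × 9.81 = 8.19135 kN/m³.
The centroid lies 2.6/2 = 1.3 m below the top edge, so the centroid depth is h_c = 0.47 + 1.3 = 1.77 m.
A = 2.95 × 2.6 = 7.67 m².
Resultant F = γ·h_c·A = 8.19135 × 1.77 × 7.67 = 111.205 kN.

F ≈ 111.2 kN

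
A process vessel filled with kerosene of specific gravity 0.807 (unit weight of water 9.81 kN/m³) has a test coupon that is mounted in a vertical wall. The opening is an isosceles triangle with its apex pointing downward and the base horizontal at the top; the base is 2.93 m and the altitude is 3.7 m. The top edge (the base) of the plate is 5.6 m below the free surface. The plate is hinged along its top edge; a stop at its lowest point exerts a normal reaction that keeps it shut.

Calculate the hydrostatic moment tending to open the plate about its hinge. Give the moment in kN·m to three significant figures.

M ≈ 394 kN·m

γ = 0.807 × 9.81 = 7.91667 kN/m³.
With the apex down, the centroid sits h/3 = 3.7/3 = 1.23333 m below the base (the top edge), so the centroid depth is h_c = 5.6 + 1.23333 = 6.83333 m.
A = ½ × 2.93 × 3.7 = 5.4205 m².
Resultant F = γ·h_c·A = 7.91667 × 6.83333 × 5.4205 = 293.234 kN.
I_c = b·h³/36 = 2.93 × 3.7³/36 = 4.12259 m⁴.
Centre of pressure: y_p = y_c + I_c/(y_c·A) = 6.83333 + 4.12259/(6.83333 × 5.4205) = 6.83333 + 0.111301 = 6.94463 m along the plane.
The resultant acts 1.23333 + 0.111301 = 1.34463 m (along the plate) below the hinge at the top edge, so the moment about the hinge is M = F × 1.34463 = 293.234 × 1.34463 = 394.291 kN·m.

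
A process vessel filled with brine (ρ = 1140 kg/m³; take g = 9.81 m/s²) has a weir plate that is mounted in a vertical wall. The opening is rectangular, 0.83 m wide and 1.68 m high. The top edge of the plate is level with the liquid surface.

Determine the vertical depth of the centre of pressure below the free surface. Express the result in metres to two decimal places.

γ = ρg = 1140 × 9.81 / 1000 = 11.1834 kN/m³.
The centroid lies 1.68/2 = 0.84 m below the top edge, so the centroid depth is h_c = 0.84 m.
A = 0.83 × 1.68 = 1.3944 m².
Resultant F = γ·h_c·A = 11.1834 × 0.84 × 1.3944 = 13.0991 kN.
I_c = b·h³/12 = 0.83 × 1.68³/12 = 0.327963 m⁴.
Centre of pressure: y_p = y_c + I_c/(y_c·A) = 0.84 + 0.327963/(0.84 × 1.3944) = 0.84 + 0.28 = 1.12 m along the plane.

h_p = 1.12 m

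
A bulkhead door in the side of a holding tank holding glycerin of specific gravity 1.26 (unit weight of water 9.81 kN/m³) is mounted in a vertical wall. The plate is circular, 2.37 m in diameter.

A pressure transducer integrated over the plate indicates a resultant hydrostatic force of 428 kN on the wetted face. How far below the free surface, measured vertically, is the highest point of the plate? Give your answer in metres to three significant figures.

d_top ≈ 6.66 m

γ = 1.26 × 9.81 = 12.3606 kN/m³.
A = π(1.185)² = 4.4115 m².
From F = γ·h_c·A, the centroid depth is h_c = 428/(12.3606 × 4.4115) = 7.84907 m.
The centroid is at the centre, 1.185 m below the top of the plate, so the highest point sits at h_top = 7.84907 − 1.185 = 6.66407 m below the surface.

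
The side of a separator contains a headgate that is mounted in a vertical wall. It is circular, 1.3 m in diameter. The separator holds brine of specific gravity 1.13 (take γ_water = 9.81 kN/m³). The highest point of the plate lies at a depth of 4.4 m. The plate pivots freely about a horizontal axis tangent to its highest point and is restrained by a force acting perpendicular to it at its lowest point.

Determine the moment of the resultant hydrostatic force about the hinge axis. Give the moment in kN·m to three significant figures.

M ≈ 49.9 kN·m

γ = 1.13 × 9.81 = 11.0853 kN/m³.
The centroid is at the centre, 0.65 m below the top of the plate, so the centroid depth is h_c = 4.4 + 0.65 = 5.05 m.
A = π(0.65)² = 1.32732 m².
Resultant F = γ·h_c·A = 11.0853 × 5.05 × 1.32732 = 74.3044 kN.
I_c = πr⁴/4 = π × 0.65⁴/4 = 0.140198 m⁴.
Centre of pressure: y_p = y_c + I_c/(y_c·A) = 5.05 + 0.140198/(5.05 × 1.32732) = 5.05 + 0.0209158 = 5.07092 m along the plane.
The resultant acts 0.65 + 0.0209158 = 0.670916 m (along the plate) below the hinge at the top edge, so the moment about the hinge is M = F × 0.670916 = 74.3044 × 0.670916 = 49.852 kN·m.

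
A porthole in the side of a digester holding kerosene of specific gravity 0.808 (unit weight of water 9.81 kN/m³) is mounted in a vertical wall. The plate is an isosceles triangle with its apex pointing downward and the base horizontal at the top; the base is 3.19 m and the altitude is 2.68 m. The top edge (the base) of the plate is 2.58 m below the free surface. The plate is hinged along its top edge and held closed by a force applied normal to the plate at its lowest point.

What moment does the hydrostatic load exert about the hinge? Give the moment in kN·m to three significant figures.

γ = 0.808 × 9.81 = 7.92648 kN/m³.
With the apex down, the centroid sits h/3 = 2.68/3 = 0.893333 m below the base (the top edge), so the centroid depth is h_c = 2.58 + 0.893333 = 3.47333 m.
A = ½ × 3.19 × 2.68 = 4.2746 m².
Resultant F = γ·h_c·A = 7.92648 × 3.47333 × 4.2746 = 117.685 kN.
I_c = b·h³/36 = 3.19 × 2.68³/36 = 1.70566 m⁴.
Centre of pressure: y_p = y_c + I_c/(y_c·A) = 3.47333 + 1.70566/(3.47333 × 4.2746) = 3.47333 + 0.114882 = 3.58821 m along the plane.
The resultant acts 0.893333 + 0.114882 = 1.00822 m (along the plate) below the hinge at the top edge, so the moment about the hinge is M = F × 1.00822 = 117.685 × 1.00822 = 118.652 kN·m.

M ≈ 119 kN·m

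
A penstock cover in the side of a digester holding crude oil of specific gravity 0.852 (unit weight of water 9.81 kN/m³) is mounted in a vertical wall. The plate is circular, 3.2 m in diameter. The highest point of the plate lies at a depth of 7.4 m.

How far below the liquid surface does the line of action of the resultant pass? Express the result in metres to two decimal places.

γ = 0.852 × 9.81 = 8.35812 kN/m³.
The centroid is at the centre, 1.6 m below the top of the plate, so the centroid depth is h_c = 7.4 + 1.6 = 9 m.
A = π(1.6)² = 8.04248 m².
Resultant F = γ·h_c·A = 8.35812 × 9 × 8.04248 = 604.98 kN.
I_c = πr⁴/4 = π × 1.6⁴/4 = 5.14719 m⁴.
Centre of pressure: y_p = y_c + I_c/(y_c·A) = 9 + 5.14719/(9 × 8.04248) = 9 + 0.0711111 = 9.07111 m along the plane.

h_p = 9.07 m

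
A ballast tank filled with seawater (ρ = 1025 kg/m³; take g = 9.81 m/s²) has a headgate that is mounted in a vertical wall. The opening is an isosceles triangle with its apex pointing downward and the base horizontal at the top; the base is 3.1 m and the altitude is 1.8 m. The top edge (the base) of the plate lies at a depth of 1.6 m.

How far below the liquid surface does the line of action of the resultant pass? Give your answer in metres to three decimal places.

γ = ρg = 1025 × 9.81 / 1000 = 10.05525 kN/m³.
With the apex down, the centroid sits h/3 = 1.8/3 = 0.6 m below the base (the top edge), so the centroid depth is h_c = 1.6 + 0.6 = 2.2 m.
A = ½ × 3.1 × 1.8 = 2.79 m².
Resultant F = γ·h_c·A = 10.05525 × 2.2 × 2.79 = 61.7191 kN.
I_c = b·h³/36 = 3.1 × 1.8³/36 = 0.5022 m⁴.
Centre of pressure: y_p = y_c + I_c/(y_c·A) = 2.2 + 0.5022/(2.2 × 2.79) = 2.2 + 0.0818182 = 2.28182 m along the plane.

h_p = 2.282 m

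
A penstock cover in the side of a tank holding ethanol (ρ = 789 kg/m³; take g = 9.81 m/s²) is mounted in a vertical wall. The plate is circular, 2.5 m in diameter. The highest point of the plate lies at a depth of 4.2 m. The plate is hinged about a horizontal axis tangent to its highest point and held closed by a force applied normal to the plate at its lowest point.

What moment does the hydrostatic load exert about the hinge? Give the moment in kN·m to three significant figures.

γ = ρg = 789 × 9.81 / 1000 = 7.74009 kN/m³.
The centroid is at the centre, 1.25 m below the top of the plate, so the centroid depth is h_c = 4.2 + 1.25 = 5.45 m.
A = π(1.25)² = 4.90874 m².
Resultant F = γ·h_c·A = 7.74009 × 5.45 × 4.90874 = 207.068 kN.
I_c = πr⁴/4 = π × 1.25⁴/4 = 1.91748 m⁴.
Centre of pressure: y_p = y_c + I_c/(y_c·A) = 5.45 + 1.91748/(5.45 × 4.90874) = 5.45 + 0.0716744 = 5.52167 m along the plane.
The resultant acts 1.25 + 0.0716744 = 1.32167 m (along the plate) below the hinge at the top edge, so the moment about the hinge is M = F × 1.32167 = 207.068 × 1.32167 = 273.676 kN·m.

M ≈ 274 kN·m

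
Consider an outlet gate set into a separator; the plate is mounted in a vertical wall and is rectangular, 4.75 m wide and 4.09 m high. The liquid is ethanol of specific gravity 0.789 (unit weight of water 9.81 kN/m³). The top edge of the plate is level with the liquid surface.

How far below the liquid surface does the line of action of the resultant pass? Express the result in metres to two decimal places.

γ = 0.789 × 9.81 = 7.74009 kN/m³.
The centroid lies 4.09/2 = 2.045 m below the top edge, so the centroid depth is h_c = 2.045 m.
A = 4.75 × 4.09 = 19.4275 m².
Resultant F = γ·h_c·A = 7.74009 × 2.045 × 19.4275 = 307.508 kN.
I_c = b·h³/12 = 4.75 × 4.09³/12 = 27.0821 m⁴.
Centre of pressure: y_p = y_c + I_c/(y_c·A) = 2.045 + 27.0821/(2.045 × 19.4275) = 2.045 + 0.681667 = 2.72667 m along the plane.

h_p = 2.73 m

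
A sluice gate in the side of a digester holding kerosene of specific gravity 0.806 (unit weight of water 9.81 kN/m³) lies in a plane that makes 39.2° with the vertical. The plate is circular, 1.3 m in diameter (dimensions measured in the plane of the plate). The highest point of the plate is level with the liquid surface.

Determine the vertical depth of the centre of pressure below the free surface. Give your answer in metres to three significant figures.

γ = 0.806 × 9.81 = 7.90686 kN/m³.
The plate makes 39.2° with the vertical, i.e. θ = 90° − 39.2° = 50.8° to the horizontal. Measuring y along the incline from the free-surface line, vertical depth h = y·sinθ with sinθ = 0.774944.
The centroid is at the centre, 0.65 m below the top of the plate, so y_c = 0.65 m and h_c = 0.65 × 0.774944 = 0.503714 m.
A = π(0.65)² = 1.32732 m².
Resultant F = γ·h_c·A = 7.90686 × 0.503714 × 1.32732 = 5.28644 kN.
I_c = πr⁴/4 = π × 0.65⁴/4 = 0.140198 m⁴.
Centre of pressure: y_p = y_c + I_c/(y_c·A) = 0.65 + 0.140198/(0.65 × 1.32732) = 0.65 + 0.1625 = 0.8125 m along the plane.
Vertically, h_p = y_p·sinθ = 0.8125 × 0.774944 = 0.629642 m.

h_p = 0.630 m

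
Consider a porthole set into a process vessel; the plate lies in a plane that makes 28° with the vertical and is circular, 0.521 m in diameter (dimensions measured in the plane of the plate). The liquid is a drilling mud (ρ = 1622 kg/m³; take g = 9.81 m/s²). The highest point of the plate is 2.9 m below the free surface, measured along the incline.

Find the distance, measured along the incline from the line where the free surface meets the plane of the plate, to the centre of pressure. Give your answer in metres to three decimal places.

γ = ρg = 1622 × 9.81 / 1000 = 15.91182 kN/m³.
The plate makes 28° with the vertical, i.e. θ = 90° − 28° = 62° to the horizontal. Measuring y along the incline from the free-surface line, vertical depth h = y·sinθ with sinθ = 0.882948.
The centroid is at the centre, 0.2605 m below the top of the plate, so y_c = 2.9 + 0.2605 = 3.1605 m and h_c = 3.1605 × 0.882948 = 2.79056 m.
A = π(0.2605)² = 0.213189 m².
Resultant F = γ·h_c·A = 15.91182 × 2.79056 × 0.213189 = 9.46621 kN.
I_c = πr⁴/4 = π × 0.2605⁴/4 = 0.00361677 m⁴.
Centre of pressure: y_p = y_c + I_c/(y_c·A) = 3.1605 + 0.00361677/(3.1605 × 0.213189) = 3.1605 + 0.00536785 = 3.16587 m along the plane.

y_p = 3.166 m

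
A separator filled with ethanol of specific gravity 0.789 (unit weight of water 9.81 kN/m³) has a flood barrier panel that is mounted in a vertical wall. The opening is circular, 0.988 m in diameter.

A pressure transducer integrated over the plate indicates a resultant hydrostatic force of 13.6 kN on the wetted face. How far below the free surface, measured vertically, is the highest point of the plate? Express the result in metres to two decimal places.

d_top ≈ 1.80 m

γ = 0.789 × 9.81 = 7.74009 kN/m³.
A = π(0.494)² = 0.766662 m².
From F = γ·h_c·A, the centroid depth is h_c = 13.6/(7.74009 × 0.766662) = 2.29186 m.
The centroid is at the centre, 0.494 m below the top of the plate, so the highest point sits at h_top = 2.29186 − 0.494 = 1.79786 m below the surface.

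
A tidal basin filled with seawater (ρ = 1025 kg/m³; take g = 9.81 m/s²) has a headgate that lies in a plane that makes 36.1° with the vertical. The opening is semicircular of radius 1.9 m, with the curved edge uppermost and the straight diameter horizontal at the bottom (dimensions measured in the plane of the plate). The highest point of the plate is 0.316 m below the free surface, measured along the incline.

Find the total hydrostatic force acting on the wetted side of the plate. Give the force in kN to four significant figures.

γ = ρg = 1025 × 9.81 / 1000 = 10.05525 kN/m³.
The plate makes 36.1° with the vertical, i.e. θ = 90° − 36.1° = 53.9° to the horizontal. Measuring y along the incline from the free-surface line, vertical depth h = y·sinθ with sinθ = 0.807990.
The centroid lies 4r/(3π) = 0.806385 m above the diameter, so r − 4r/(3π) = 1.9 − 0.806385 = 1.09361 m below the topmost point, so y_c = 0.316 + 1.09361 = 1.40961 m and h_c = 1.40961 × 0.807990 = 1.13895 m.
A = πr²/2 = π × 1.9²/2 = 5.67057 m².
Resultant F = γ·h_c·A = 10.05525 × 1.13895 × 5.67057 = 64.9418 kN.

F ≈ 64.94 kN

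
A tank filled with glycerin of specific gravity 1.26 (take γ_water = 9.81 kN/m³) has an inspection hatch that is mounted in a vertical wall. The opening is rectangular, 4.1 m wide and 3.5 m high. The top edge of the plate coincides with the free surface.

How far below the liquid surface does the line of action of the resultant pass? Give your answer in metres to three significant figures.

h_p = 2.33 m

γ = 1.26 × 9.81 = 12.3606 kN/m³.
The centroid lies 3.5/2 = 1.75 m below the top edge, so the centroid depth is h_c = 1.75 m.
A = 4.1 × 3.5 = 14.35 m².
Resultant F = γ·h_c·A = 12.3606 × 1.75 × 14.35 = 310.406 kN.
I_c = b·h³/12 = 4.1 × 3.5³/12 = 14.649 m⁴.
Centre of pressure: y_p = y_c + I_c/(y_c·A) = 1.75 + 14.649/(1.75 × 14.35) = 1.75 + 0.583335 = 2.33333 m along the plane.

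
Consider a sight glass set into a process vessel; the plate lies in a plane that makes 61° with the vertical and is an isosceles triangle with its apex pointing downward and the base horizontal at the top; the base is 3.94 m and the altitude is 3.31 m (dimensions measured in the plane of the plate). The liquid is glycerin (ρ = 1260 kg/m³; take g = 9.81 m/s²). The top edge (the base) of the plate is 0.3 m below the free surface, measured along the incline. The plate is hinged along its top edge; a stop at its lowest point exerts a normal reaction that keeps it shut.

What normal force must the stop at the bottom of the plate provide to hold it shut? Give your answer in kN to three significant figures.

P ≈ 25.5 kN

γ = ρg = 1260 × 9.81 / 1000 = 12.3606 kN/m³.
The plate makes 61° with the vertical, i.e. θ = 90° − 61° = 29° to the horizontal. Measuring y along the incline from the free-surface line, vertical depth h = y·sinθ with sinθ = 0.484810.
With the apex down, the centroid sits h/3 = 3.31/3 = 1.10333 m below the base (the top edge), so y_c = 0.3 + 1.10333 = 1.40333 m and h_c = 1.40333 × 0.484810 = 0.680348 m.
A = ½ × 3.94 × 3.31 = 6.5207 m².
Resultant F = γ·h_c·A = 12.3606 × 0.680348 × 6.5207 = 54.8359 kN.
I_c = b·h³/36 = 3.94 × 3.31³/36 = 3.96897 m⁴.
Centre of pressure: y_p = y_c + I_c/(y_c·A) = 1.40333 + 3.96897/(1.40333 × 6.5207) = 1.40333 + 0.433734 = 1.83706 m along the plane.
The resultant acts 1.10333 + 0.433734 = 1.53706 m (along the plate) below the hinge at the top edge, so the moment about the hinge is M = F × 1.53706 = 54.8359 × 1.53706 = 84.2861 kN·m.
A normal force at the bottom, 3.31 m from the hinge, must supply this moment: P = 84.2861/3.31 = 25.4641 kN.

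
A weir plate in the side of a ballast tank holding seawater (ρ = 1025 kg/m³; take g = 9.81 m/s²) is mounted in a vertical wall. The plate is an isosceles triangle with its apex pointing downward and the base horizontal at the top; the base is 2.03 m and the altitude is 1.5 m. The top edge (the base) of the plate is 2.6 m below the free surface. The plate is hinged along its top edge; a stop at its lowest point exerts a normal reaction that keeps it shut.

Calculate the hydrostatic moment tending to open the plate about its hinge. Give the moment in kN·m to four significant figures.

M ≈ 25.64 kN·m

γ = ρg = 1025 × 9.81 / 1000 = 10.05525 kN/m³.
With the apex down, the centroid sits h/3 = 1.5/3 = 0.5 m below the base (the top edge), so the centroid depth is h_c = 2.6 + 0.5 = 3.1 m.
A = ½ × 2.03 × 1.5 = 1.5225 m².
Resultant F = γ·h_c·A = 10.05525 × 3.1 × 1.5225 = 47.4583 kN.
I_c = b·h³/36 = 2.03 × 1.5³/36 = 0.190312 m⁴.
Centre of pressure: y_p = y_c + I_c/(y_c·A) = 3.1 + 0.190312/(3.1 × 1.5225) = 3.1 + 0.0403225 = 3.14032 m along the plane.
The resultant acts 0.5 + 0.0403225 = 0.540323 m (along the plate) below the hinge at the top edge, so the moment about the hinge is M = F × 0.540323 = 47.4583 × 0.540323 = 25.6428 kN·m.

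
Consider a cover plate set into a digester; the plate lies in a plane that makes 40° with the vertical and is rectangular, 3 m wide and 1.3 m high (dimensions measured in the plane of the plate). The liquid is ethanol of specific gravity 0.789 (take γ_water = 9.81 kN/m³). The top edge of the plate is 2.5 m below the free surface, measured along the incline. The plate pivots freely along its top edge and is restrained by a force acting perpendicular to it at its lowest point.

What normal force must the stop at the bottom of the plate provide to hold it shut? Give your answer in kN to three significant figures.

P ≈ 38.9 kN

γ = 0.789 × 9.81 = 7.74009 kN/m³.
The plate makes 40° with the vertical, i.e. θ = 90° − 40° = 50° to the horizontal. Measuring y along the incline from the free-surface line, vertical depth h = y·sinθ with sinθ = 0.766044.
The centroid lies 1.3/2 = 0.65 m below the top edge, so y_c = 2.5 + 0.65 = 3.15 m and h_c = 3.15 × 0.766044 = 2.41304 m.
A = 3 × 1.3 = 3.9 m².
Resultant F = γ·h_c·A = 7.74009 × 2.41304 × 3.9 = 72.8409 kN.
I_c = b·h³/12 = 3 × 1.3³/12 = 0.54925 m⁴.
Centre of pressure: y_p = y_c + I_c/(y_c·A) = 3.15 + 0.54925/(3.15 × 3.9) = 3.15 + 0.044709 = 3.19471 m along the plane.
The resultant acts 0.65 + 0.044709 = 0.694709 m (along the plate) below the hinge at the top edge, so the moment about the hinge is M = F × 0.694709 = 72.8409 × 0.694709 = 50.6032 kN·m.
A normal force at the bottom, 1.3 m from the hinge, must supply this moment: P = 50.6032/1.3 = 38.9255 kN.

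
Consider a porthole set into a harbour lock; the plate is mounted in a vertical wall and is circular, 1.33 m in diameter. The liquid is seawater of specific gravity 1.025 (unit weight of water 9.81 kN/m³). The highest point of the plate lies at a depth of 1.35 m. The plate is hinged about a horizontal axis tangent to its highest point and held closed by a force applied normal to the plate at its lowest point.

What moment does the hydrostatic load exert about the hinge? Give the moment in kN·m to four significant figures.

γ = 1.025 × 9.81 = 10.05525 kN/m³.
The centroid is at the centre, 0.665 m below the top of the plate, so the centroid depth is h_c = 1.35 + 0.665 = 2.015 m.
A = π(0.665)² = 1.38929 m².
Resultant F = γ·h_c·A = 10.05525 × 2.015 × 1.38929 = 28.1489 kN.
I_c = πr⁴/4 = π × 0.665⁴/4 = 0.153595 m⁴.
Centre of pressure: y_p = y_c + I_c/(y_c·A) = 2.015 + 0.153595/(2.015 × 1.38929) = 2.015 + 0.0548667 = 2.06987 m along the plane.
The resultant acts 0.665 + 0.0548667 = 0.719867 m (along the plate) below the hinge at the top edge, so the moment about the hinge is M = F × 0.719867 = 28.1489 × 0.719867 = 20.2635 kN·m.

M ≈ 20.26 kN·m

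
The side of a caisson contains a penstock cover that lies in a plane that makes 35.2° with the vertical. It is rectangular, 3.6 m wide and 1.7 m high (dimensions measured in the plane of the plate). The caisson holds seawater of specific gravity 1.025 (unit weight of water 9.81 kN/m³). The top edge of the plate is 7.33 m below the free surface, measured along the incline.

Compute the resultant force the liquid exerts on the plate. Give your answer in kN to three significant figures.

γ = 1.025 × 9.81 = 10.05525 kN/m³.
The plate makes 35.2° with the vertical, i.e. θ = 90° − 35.2° = 54.8° to the horizontal. Measuring y along the incline from the free-surface line, vertical depth h = y·sinθ with sinθ = 0.817145.
The centroid lies 1.7/2 = 0.85 m below the top edge, so y_c = 7.33 + 0.85 = 8.18 m and h_c = 8.18 × 0.817145 = 6.68425 m.
A = 3.6 × 1.7 = 6.12 m².
Resultant F = γ·h_c·A = 10.05525 × 6.68425 × 6.12 = 411.336 kN.

F ≈ 411 kN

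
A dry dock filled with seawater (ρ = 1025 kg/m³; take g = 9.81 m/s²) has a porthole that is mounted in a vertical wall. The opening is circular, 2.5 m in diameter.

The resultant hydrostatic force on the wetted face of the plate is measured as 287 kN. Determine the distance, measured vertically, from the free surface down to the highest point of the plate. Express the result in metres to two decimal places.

γ = ρg = 1025 × 9.81 / 1000 = 10.05525 kN/m³.
A = π(1.25)² = 4.90874 m².
From F = γ·h_c·A, the centroid depth is h_c = 287/(10.05525 × 4.90874) = 5.81459 m.
The centroid is at the centre, 1.25 m below the top of the plate, so the highest point sits at h_top = 5.81459 − 1.25 = 4.56459 m below the surface.

d_top ≈ 4.56 m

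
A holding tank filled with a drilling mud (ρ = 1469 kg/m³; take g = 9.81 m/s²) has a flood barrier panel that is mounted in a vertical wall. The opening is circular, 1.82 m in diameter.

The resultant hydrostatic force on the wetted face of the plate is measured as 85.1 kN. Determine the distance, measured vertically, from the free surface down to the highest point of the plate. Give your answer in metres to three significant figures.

d_top ≈ 1.36 m

γ = ρg = 1469 × 9.81 / 1000 = 14.41089 kN/m³.
A = π(0.91)² = 2.60155 m².
From F = γ·h_c·A, the centroid depth is h_c = 85.1/(14.41089 × 2.60155) = 2.2699 m.
The centroid is at the centre, 0.91 m below the top of the plate, so the highest point sits at h_top = 2.2699 − 0.91 = 1.3599 m below the surface.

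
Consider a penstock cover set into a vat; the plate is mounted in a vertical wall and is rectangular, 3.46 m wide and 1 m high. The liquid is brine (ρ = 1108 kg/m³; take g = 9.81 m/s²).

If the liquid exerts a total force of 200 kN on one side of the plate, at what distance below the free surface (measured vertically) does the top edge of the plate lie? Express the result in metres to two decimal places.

d_top ≈ 4.82 m

γ = ρg = 1108 × 9.81 / 1000 = 10.86948 kN/m³.
A = 3.46 × 1 = 3.46 m².
From F = γ·h_c·A, the centroid depth is h_c = 200/(10.86948 × 3.46) = 5.31796 m.
The centroid lies 1/2 = 0.5 m below the top edge, so the top edge sits at h_top = 5.31796 − 0.5 = 4.81796 m below the surface.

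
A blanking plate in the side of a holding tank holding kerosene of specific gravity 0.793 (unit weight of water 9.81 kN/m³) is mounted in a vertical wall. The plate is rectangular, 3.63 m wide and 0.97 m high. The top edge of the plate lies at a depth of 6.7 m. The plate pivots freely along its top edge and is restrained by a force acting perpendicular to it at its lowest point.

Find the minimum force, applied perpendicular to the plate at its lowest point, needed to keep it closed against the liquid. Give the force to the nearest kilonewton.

P ≈ 101 kN

γ = 0.793 × 9.81 = 7.77933 kN/m³.
The centroid lies 0.97/2 = 0.485 m below the top edge, so the centroid depth is h_c = 6.7 + 0.485 = 7.185 m.
A = 3.63 × 0.97 = 3.5211 m².
Resultant F = γ·h_c·A = 7.77933 × 7.185 × 3.5211 = 196.81 kN.
I_c = b·h³/12 = 3.63 × 0.97³/12 = 0.276084 m⁴.
Centre of pressure: y_p = y_c + I_c/(y_c·A) = 7.185 + 0.276084/(7.185 × 3.5211) = 7.185 + 0.0109128 = 7.19591 m along the plane.
The resultant acts 0.485 + 0.0109128 = 0.495913 m (along the plate) below the hinge at the top edge, so the moment about the hinge is M = F × 0.495913 = 196.81 × 0.495913 = 97.6006 kN·m.
A normal force at the bottom, 0.97 m from the hinge, must supply this moment: P = 97.6006/0.97 = 100.619 kN.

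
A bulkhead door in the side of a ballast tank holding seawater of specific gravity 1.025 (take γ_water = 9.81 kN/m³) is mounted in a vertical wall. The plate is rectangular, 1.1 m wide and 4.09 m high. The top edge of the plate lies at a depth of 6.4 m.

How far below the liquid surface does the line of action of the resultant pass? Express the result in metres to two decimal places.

γ = 1.025 × 9.81 = 10.05525 kN/m³.
The centroid lies 4.09/2 = 2.045 m below the top edge, so the centroid depth is h_c = 6.4 + 2.045 = 8.445 m.
A = 1.1 × 4.09 = 4.499 m².
Resultant F = γ·h_c·A = 10.05525 × 8.445 × 4.499 = 382.04 kN.
I_c = b·h³/12 = 1.1 × 4.09³/12 = 6.27164 m⁴.
Centre of pressure: y_p = y_c + I_c/(y_c·A) = 8.445 + 6.27164/(8.445 × 4.499) = 8.445 + 0.165069 = 8.61007 m along the plane.

h_p = 8.61 m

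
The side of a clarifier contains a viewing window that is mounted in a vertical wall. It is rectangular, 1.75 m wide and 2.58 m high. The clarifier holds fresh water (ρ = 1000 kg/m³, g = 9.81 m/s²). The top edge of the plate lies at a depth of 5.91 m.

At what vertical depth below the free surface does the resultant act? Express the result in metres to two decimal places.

γ = ρg = 1000 × 9.81 = 9810 N/m³ = 9.81 kN/m³.
The centroid lies 2.58/2 = 1.29 m below the top edge, so the centroid depth is h_c = 5.91 + 1.29 = 7.2 m.
A = 1.75 × 2.58 = 4.515 m².
Resultant F = γ·h_c·A = 9.81 × 7.2 × 4.515 = 318.903 kN.
I_c = b·h³/12 = 1.75 × 2.58³/12 = 2.50447 m⁴.
Centre of pressure: y_p = y_c + I_c/(y_c·A) = 7.2 + 2.50447/(7.2 × 4.515) = 7.2 + 0.0770417 = 7.27704 m along the plane.

h_p = 7.28 m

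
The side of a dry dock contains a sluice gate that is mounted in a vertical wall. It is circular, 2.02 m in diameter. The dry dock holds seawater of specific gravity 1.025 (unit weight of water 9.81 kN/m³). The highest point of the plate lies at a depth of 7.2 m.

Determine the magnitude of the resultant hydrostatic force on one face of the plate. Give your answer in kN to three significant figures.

F ≈ 265 kN

γ = 1.025 × 9.81 = 10.05525 kN/m³.
The centroid is at the centre, 1.01 m below the top of the plate, so the centroid depth is h_c = 7.2 + 1.01 = 8.21 m.
A = π(1.01)² = 3.20474 m².
Resultant F = γ·h_c·A = 10.05525 × 8.21 × 3.20474 = 264.563 kN.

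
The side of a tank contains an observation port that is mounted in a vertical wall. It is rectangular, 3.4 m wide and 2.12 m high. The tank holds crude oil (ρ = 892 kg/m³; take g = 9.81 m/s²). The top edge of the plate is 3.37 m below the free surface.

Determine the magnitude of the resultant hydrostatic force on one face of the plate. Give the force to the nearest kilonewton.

γ = ρg = 892 × 9.81 / 1000 = 8.75052 kN/m³.
The centroid lies 2.12/2 = 1.06 m below the top edge, so the centroid depth is h_c = 3.37 + 1.06 = 4.43 m.
A = 3.4 × 2.12 = 7.208 m².
Resultant F = γ·h_c·A = 8.75052 × 4.43 × 7.208 = 279.417 kN.

F ≈ 279 kN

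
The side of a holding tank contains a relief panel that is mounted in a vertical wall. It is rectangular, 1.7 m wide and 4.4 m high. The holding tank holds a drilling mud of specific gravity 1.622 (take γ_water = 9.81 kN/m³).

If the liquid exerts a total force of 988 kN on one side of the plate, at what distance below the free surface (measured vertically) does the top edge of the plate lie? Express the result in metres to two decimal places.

γ = 1.622 × 9.81 = 15.91182 kN/m³.
A = 1.7 × 4.4 = 7.48 m².
From F = γ·h_c·A, the centroid depth is h_c = 988/(15.91182 × 7.48) = 8.3011 m.
The centroid lies 4.4/2 = 2.2 m below the top edge, so the top edge sits at h_top = 8.3011 − 2.2 = 6.1011 m below the surface.

d_top ≈ 6.10 m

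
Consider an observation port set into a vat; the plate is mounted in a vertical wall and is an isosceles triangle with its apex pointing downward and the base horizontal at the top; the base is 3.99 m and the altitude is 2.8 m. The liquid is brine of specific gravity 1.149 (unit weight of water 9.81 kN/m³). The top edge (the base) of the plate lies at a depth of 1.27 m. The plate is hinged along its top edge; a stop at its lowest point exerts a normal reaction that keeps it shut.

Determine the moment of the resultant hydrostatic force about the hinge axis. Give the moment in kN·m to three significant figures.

M ≈ 157 kN·m

γ = 1.149 × 9.81 = 11.27169 kN/m³.
With the apex down, the centroid sits h/3 = 2.8/3 = 0.933333 m below the base (the top edge), so the centroid depth is h_c = 1.27 + 0.933333 = 2.20333 m.
A = ½ × 3.99 × 2.8 = 5.586 m².
Resultant F = γ·h_c·A = 11.27169 × 2.20333 × 5.586 = 138.73 kN.
I_c = b·h³/36 = 3.99 × 2.8³/36 = 2.43301 m⁴.
Centre of pressure: y_p = y_c + I_c/(y_c·A) = 2.20333 + 2.43301/(2.20333 × 5.586) = 2.20333 + 0.19768 = 2.40101 m along the plane.
The resultant acts 0.933333 + 0.19768 = 1.13101 m (along the plate) below the hinge at the top edge, so the moment about the hinge is M = F × 1.13101 = 138.73 × 1.13101 = 156.905 kN·m.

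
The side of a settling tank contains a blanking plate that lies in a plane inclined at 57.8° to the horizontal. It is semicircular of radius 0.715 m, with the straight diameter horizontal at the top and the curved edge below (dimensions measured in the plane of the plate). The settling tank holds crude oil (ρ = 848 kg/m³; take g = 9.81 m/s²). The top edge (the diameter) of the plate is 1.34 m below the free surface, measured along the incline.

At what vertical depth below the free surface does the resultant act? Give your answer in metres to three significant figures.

h_p = 1.41 m

γ = ρg = 848 × 9.81 / 1000 = 8.31888 kN/m³.
Let θ = 57.8° be the plate's angle to the horizontal; measure y along the incline from where the plane meets the free surface. Vertical depth h = y·sinθ with sinθ = 0.846193.
The centroid of a semicircle lies 4r/(3π) = 0.303455 m from the diameter, here below the top edge, so y_c = 1.34 + 0.303455 = 1.64346 m and h_c = 1.64346 × 0.846193 = 1.39068 m.
A = πr²/2 = π × 0.715²/2 = 0.80303 m².
Resultant F = γ·h_c·A = 8.31888 × 1.39068 × 0.80303 = 9.29017 kN.
I_c = (π/8 − 8/(9π))·r⁴ = 0.109757 × 0.715⁴ = 0.0286851 m⁴.
Centre of pressure: y_p = y_c + I_c/(y_c·A) = 1.64346 + 0.0286851/(1.64346 × 0.80303) = 1.64346 + 0.0217353 = 1.6652 m along the plane.
Vertically, h_p = y_p·sinθ = 1.6652 × 0.846193 = 1.40908 m.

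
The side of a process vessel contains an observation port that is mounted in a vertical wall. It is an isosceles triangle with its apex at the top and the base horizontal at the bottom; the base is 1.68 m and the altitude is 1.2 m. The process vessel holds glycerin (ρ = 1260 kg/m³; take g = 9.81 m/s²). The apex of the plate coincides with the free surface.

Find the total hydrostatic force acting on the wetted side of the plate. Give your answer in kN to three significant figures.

F ≈ 9.97 kN

γ = ρg = 1260 × 9.81 / 1000 = 12.3606 kN/m³.
With the apex up, the centroid sits 2h/3 = 2 × 1.2/3 = 0.8 m below the apex, so the centroid depth is h_c = 0.8 m.
A = ½ × 1.68 × 1.2 = 1.008 m².
Resultant F = γ·h_c·A = 12.3606 × 0.8 × 1.008 = 9.96759 kN.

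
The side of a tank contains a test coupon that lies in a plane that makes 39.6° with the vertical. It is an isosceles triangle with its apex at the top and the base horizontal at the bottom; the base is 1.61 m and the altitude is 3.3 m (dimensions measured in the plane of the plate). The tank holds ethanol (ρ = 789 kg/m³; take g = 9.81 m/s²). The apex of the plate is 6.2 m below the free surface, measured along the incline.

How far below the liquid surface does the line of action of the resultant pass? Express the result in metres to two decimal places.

γ = ρg = 789 × 9.81 / 1000 = 7.74009 kN/m³.
The plate makes 39.6° with the vertical, i.e. θ = 90° − 39.6° = 50.4° to the horizontal. Measuring y along the incline from the free-surface line, vertical depth h = y·sinθ with sinθ = 0.770513.
With the apex up, the centroid sits 2h/3 = 2 × 3.3/3 = 2.2 m below the apex, so y_c = 6.2 + 2.2 = 8.4 m and h_c = 8.4 × 0.770513 = 6.47231 m.
A = ½ × 1.61 × 3.3 = 2.6565 m².
Resultant F = γ·h_c·A = 7.74009 × 6.47231 × 2.6565 = 133.081 kN.
I_c = b·h³/36 = 1.61 × 3.3³/36 = 1.60718 m⁴.
Centre of pressure: y_p = y_c + I_c/(y_c·A) = 8.4 + 1.60718/(8.4 × 2.6565) = 8.4 + 0.0720237 = 8.47202 m along the plane.
Vertically, h_p = y_p·sinθ = 8.47202 × 0.770513 = 6.5278 m.

h_p = 6.53 m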